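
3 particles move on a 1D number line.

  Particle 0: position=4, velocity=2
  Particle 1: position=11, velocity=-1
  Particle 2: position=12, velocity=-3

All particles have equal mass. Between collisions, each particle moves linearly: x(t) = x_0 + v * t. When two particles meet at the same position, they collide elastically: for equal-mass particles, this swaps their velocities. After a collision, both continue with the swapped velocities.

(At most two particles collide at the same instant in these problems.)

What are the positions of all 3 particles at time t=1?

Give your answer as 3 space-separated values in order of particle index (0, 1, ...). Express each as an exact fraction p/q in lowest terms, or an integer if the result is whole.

Collision at t=1/2: particles 1 and 2 swap velocities; positions: p0=5 p1=21/2 p2=21/2; velocities now: v0=2 v1=-3 v2=-1
Advance to t=1 (no further collisions before then); velocities: v0=2 v1=-3 v2=-1; positions = 6 9 10

Answer: 6 9 10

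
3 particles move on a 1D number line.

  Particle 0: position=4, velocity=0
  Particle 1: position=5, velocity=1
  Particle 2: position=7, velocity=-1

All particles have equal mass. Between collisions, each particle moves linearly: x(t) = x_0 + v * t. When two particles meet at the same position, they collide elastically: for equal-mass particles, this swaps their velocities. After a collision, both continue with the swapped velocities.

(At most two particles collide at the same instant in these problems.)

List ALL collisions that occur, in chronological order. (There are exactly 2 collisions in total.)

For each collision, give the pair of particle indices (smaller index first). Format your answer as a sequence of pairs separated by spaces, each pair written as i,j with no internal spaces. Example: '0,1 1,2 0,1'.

Answer: 1,2 0,1

Derivation:
Collision at t=1: particles 1 and 2 swap velocities; positions: p0=4 p1=6 p2=6; velocities now: v0=0 v1=-1 v2=1
Collision at t=3: particles 0 and 1 swap velocities; positions: p0=4 p1=4 p2=8; velocities now: v0=-1 v1=0 v2=1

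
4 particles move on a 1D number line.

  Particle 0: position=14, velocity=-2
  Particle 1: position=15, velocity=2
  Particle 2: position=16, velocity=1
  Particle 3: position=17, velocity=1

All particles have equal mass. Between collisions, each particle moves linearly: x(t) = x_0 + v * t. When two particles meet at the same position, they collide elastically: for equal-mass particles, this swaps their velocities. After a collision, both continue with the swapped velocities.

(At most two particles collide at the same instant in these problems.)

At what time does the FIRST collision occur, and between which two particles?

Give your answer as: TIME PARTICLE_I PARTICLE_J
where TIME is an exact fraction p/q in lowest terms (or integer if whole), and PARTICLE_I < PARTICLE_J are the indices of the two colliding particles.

Answer: 1 1 2

Derivation:
Pair (0,1): pos 14,15 vel -2,2 -> not approaching (rel speed -4 <= 0)
Pair (1,2): pos 15,16 vel 2,1 -> gap=1, closing at 1/unit, collide at t=1
Pair (2,3): pos 16,17 vel 1,1 -> not approaching (rel speed 0 <= 0)
Earliest collision: t=1 between 1 and 2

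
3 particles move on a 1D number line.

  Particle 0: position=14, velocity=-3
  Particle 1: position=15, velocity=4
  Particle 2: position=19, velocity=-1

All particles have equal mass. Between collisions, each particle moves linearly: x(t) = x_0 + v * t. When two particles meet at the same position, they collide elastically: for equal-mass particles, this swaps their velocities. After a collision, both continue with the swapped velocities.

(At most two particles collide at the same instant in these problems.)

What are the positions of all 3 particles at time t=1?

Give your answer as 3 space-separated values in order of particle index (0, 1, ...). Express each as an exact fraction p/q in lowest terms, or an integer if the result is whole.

Collision at t=4/5: particles 1 and 2 swap velocities; positions: p0=58/5 p1=91/5 p2=91/5; velocities now: v0=-3 v1=-1 v2=4
Advance to t=1 (no further collisions before then); velocities: v0=-3 v1=-1 v2=4; positions = 11 18 19

Answer: 11 18 19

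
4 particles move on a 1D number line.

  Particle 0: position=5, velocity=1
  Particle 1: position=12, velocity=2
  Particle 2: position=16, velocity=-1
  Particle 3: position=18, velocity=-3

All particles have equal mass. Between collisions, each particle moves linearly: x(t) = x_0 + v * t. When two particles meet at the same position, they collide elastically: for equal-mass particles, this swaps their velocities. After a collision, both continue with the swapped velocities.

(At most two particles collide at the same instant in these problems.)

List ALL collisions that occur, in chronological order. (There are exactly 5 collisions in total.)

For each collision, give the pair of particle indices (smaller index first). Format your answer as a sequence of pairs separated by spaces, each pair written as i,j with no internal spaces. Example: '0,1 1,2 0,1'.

Collision at t=1: particles 2 and 3 swap velocities; positions: p0=6 p1=14 p2=15 p3=15; velocities now: v0=1 v1=2 v2=-3 v3=-1
Collision at t=6/5: particles 1 and 2 swap velocities; positions: p0=31/5 p1=72/5 p2=72/5 p3=74/5; velocities now: v0=1 v1=-3 v2=2 v3=-1
Collision at t=4/3: particles 2 and 3 swap velocities; positions: p0=19/3 p1=14 p2=44/3 p3=44/3; velocities now: v0=1 v1=-3 v2=-1 v3=2
Collision at t=13/4: particles 0 and 1 swap velocities; positions: p0=33/4 p1=33/4 p2=51/4 p3=37/2; velocities now: v0=-3 v1=1 v2=-1 v3=2
Collision at t=11/2: particles 1 and 2 swap velocities; positions: p0=3/2 p1=21/2 p2=21/2 p3=23; velocities now: v0=-3 v1=-1 v2=1 v3=2

Answer: 2,3 1,2 2,3 0,1 1,2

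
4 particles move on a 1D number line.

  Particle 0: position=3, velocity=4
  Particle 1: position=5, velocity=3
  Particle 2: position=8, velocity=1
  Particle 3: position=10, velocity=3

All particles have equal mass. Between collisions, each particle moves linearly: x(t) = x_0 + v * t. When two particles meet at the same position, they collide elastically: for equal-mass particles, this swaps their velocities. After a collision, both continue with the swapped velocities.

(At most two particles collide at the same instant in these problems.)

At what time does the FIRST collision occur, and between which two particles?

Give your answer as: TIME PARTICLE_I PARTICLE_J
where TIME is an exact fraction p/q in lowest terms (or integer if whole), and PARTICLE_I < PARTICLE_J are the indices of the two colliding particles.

Answer: 3/2 1 2

Derivation:
Pair (0,1): pos 3,5 vel 4,3 -> gap=2, closing at 1/unit, collide at t=2
Pair (1,2): pos 5,8 vel 3,1 -> gap=3, closing at 2/unit, collide at t=3/2
Pair (2,3): pos 8,10 vel 1,3 -> not approaching (rel speed -2 <= 0)
Earliest collision: t=3/2 between 1 and 2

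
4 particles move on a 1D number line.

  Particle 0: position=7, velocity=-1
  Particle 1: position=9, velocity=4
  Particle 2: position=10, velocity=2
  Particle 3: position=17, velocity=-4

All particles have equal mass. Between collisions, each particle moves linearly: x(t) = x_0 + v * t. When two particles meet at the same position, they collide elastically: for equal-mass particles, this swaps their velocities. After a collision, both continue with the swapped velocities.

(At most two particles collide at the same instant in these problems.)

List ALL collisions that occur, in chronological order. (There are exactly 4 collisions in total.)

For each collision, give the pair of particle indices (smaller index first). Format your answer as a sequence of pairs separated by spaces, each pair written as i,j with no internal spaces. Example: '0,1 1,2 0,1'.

Answer: 1,2 2,3 1,2 0,1

Derivation:
Collision at t=1/2: particles 1 and 2 swap velocities; positions: p0=13/2 p1=11 p2=11 p3=15; velocities now: v0=-1 v1=2 v2=4 v3=-4
Collision at t=1: particles 2 and 3 swap velocities; positions: p0=6 p1=12 p2=13 p3=13; velocities now: v0=-1 v1=2 v2=-4 v3=4
Collision at t=7/6: particles 1 and 2 swap velocities; positions: p0=35/6 p1=37/3 p2=37/3 p3=41/3; velocities now: v0=-1 v1=-4 v2=2 v3=4
Collision at t=10/3: particles 0 and 1 swap velocities; positions: p0=11/3 p1=11/3 p2=50/3 p3=67/3; velocities now: v0=-4 v1=-1 v2=2 v3=4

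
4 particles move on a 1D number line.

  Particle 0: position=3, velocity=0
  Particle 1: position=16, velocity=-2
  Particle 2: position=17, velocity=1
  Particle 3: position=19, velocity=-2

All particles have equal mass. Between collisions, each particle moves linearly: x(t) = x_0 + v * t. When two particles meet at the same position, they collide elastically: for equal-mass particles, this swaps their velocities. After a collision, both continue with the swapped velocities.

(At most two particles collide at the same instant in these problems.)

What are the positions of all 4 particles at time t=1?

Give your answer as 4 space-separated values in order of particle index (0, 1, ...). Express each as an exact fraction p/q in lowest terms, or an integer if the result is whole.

Collision at t=2/3: particles 2 and 3 swap velocities; positions: p0=3 p1=44/3 p2=53/3 p3=53/3; velocities now: v0=0 v1=-2 v2=-2 v3=1
Advance to t=1 (no further collisions before then); velocities: v0=0 v1=-2 v2=-2 v3=1; positions = 3 14 17 18

Answer: 3 14 17 18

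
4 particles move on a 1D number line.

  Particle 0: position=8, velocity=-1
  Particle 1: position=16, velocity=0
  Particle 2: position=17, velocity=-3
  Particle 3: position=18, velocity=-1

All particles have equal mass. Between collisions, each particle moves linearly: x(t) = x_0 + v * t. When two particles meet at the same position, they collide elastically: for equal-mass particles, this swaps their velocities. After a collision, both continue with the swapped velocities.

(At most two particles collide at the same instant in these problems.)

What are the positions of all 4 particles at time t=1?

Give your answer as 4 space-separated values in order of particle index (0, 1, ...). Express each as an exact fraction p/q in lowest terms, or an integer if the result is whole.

Collision at t=1/3: particles 1 and 2 swap velocities; positions: p0=23/3 p1=16 p2=16 p3=53/3; velocities now: v0=-1 v1=-3 v2=0 v3=-1
Advance to t=1 (no further collisions before then); velocities: v0=-1 v1=-3 v2=0 v3=-1; positions = 7 14 16 17

Answer: 7 14 16 17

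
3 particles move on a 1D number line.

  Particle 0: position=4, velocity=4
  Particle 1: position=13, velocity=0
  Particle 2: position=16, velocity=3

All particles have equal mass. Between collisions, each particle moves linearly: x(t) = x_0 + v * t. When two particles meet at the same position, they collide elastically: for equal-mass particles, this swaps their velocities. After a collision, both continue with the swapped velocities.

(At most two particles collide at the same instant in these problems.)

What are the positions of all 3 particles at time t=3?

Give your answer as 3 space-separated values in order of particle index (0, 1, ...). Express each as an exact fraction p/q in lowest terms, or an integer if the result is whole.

Collision at t=9/4: particles 0 and 1 swap velocities; positions: p0=13 p1=13 p2=91/4; velocities now: v0=0 v1=4 v2=3
Advance to t=3 (no further collisions before then); velocities: v0=0 v1=4 v2=3; positions = 13 16 25

Answer: 13 16 25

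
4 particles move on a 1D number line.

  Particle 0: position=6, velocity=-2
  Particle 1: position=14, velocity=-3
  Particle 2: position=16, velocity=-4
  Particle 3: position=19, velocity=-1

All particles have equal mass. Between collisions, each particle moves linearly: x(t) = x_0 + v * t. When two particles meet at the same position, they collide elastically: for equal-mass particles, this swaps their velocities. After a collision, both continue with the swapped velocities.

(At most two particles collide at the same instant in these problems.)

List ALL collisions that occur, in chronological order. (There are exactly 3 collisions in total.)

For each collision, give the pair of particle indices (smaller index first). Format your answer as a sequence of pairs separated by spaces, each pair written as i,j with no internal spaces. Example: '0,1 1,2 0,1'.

Answer: 1,2 0,1 1,2

Derivation:
Collision at t=2: particles 1 and 2 swap velocities; positions: p0=2 p1=8 p2=8 p3=17; velocities now: v0=-2 v1=-4 v2=-3 v3=-1
Collision at t=5: particles 0 and 1 swap velocities; positions: p0=-4 p1=-4 p2=-1 p3=14; velocities now: v0=-4 v1=-2 v2=-3 v3=-1
Collision at t=8: particles 1 and 2 swap velocities; positions: p0=-16 p1=-10 p2=-10 p3=11; velocities now: v0=-4 v1=-3 v2=-2 v3=-1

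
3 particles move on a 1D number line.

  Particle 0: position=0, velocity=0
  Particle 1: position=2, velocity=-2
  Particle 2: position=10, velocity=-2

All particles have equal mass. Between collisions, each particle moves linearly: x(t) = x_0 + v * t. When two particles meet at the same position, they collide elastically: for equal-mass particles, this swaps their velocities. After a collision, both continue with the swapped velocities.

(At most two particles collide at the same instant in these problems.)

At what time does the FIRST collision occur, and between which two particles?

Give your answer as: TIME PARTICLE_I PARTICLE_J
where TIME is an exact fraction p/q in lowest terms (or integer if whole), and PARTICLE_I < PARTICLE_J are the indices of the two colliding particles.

Answer: 1 0 1

Derivation:
Pair (0,1): pos 0,2 vel 0,-2 -> gap=2, closing at 2/unit, collide at t=1
Pair (1,2): pos 2,10 vel -2,-2 -> not approaching (rel speed 0 <= 0)
Earliest collision: t=1 between 0 and 1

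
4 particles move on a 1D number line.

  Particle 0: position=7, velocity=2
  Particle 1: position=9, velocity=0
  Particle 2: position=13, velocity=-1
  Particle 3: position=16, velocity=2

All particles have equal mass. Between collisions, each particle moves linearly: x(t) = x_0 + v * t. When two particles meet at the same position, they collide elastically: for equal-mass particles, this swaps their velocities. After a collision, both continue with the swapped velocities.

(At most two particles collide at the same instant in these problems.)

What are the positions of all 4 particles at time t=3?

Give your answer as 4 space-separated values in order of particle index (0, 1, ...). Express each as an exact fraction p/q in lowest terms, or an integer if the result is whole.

Collision at t=1: particles 0 and 1 swap velocities; positions: p0=9 p1=9 p2=12 p3=18; velocities now: v0=0 v1=2 v2=-1 v3=2
Collision at t=2: particles 1 and 2 swap velocities; positions: p0=9 p1=11 p2=11 p3=20; velocities now: v0=0 v1=-1 v2=2 v3=2
Advance to t=3 (no further collisions before then); velocities: v0=0 v1=-1 v2=2 v3=2; positions = 9 10 13 22

Answer: 9 10 13 22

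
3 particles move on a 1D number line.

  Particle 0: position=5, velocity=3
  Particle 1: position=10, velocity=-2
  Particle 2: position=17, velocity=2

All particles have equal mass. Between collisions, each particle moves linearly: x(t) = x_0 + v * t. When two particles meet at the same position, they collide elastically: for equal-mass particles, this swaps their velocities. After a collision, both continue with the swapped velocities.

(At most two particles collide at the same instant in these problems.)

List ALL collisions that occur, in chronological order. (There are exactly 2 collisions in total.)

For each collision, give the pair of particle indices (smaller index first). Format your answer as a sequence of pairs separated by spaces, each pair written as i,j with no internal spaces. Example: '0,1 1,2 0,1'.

Collision at t=1: particles 0 and 1 swap velocities; positions: p0=8 p1=8 p2=19; velocities now: v0=-2 v1=3 v2=2
Collision at t=12: particles 1 and 2 swap velocities; positions: p0=-14 p1=41 p2=41; velocities now: v0=-2 v1=2 v2=3

Answer: 0,1 1,2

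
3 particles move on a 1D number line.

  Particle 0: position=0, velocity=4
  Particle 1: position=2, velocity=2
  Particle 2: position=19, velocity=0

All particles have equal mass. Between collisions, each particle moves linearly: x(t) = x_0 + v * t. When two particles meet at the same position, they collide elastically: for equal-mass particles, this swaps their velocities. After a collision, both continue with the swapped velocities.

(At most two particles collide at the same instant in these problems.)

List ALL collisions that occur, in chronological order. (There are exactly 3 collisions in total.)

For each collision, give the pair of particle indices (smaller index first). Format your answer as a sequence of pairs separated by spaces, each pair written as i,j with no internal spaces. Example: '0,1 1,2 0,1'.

Answer: 0,1 1,2 0,1

Derivation:
Collision at t=1: particles 0 and 1 swap velocities; positions: p0=4 p1=4 p2=19; velocities now: v0=2 v1=4 v2=0
Collision at t=19/4: particles 1 and 2 swap velocities; positions: p0=23/2 p1=19 p2=19; velocities now: v0=2 v1=0 v2=4
Collision at t=17/2: particles 0 and 1 swap velocities; positions: p0=19 p1=19 p2=34; velocities now: v0=0 v1=2 v2=4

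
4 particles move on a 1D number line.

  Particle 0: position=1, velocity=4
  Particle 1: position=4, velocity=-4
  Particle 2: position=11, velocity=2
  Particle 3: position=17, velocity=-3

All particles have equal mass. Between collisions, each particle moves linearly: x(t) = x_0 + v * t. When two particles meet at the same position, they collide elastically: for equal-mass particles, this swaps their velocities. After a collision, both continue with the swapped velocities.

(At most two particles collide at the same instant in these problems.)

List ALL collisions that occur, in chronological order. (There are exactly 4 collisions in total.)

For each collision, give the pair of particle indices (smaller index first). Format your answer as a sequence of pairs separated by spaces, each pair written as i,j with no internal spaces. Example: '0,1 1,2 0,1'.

Collision at t=3/8: particles 0 and 1 swap velocities; positions: p0=5/2 p1=5/2 p2=47/4 p3=127/8; velocities now: v0=-4 v1=4 v2=2 v3=-3
Collision at t=6/5: particles 2 and 3 swap velocities; positions: p0=-4/5 p1=29/5 p2=67/5 p3=67/5; velocities now: v0=-4 v1=4 v2=-3 v3=2
Collision at t=16/7: particles 1 and 2 swap velocities; positions: p0=-36/7 p1=71/7 p2=71/7 p3=109/7; velocities now: v0=-4 v1=-3 v2=4 v3=2
Collision at t=5: particles 2 and 3 swap velocities; positions: p0=-16 p1=2 p2=21 p3=21; velocities now: v0=-4 v1=-3 v2=2 v3=4

Answer: 0,1 2,3 1,2 2,3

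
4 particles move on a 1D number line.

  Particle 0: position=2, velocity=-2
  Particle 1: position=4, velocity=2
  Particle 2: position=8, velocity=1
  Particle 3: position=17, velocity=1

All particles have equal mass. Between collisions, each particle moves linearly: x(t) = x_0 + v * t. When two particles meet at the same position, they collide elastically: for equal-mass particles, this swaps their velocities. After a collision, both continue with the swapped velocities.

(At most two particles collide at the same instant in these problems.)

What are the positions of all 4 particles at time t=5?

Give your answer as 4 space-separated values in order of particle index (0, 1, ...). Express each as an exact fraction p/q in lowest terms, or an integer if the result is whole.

Answer: -8 13 14 22

Derivation:
Collision at t=4: particles 1 and 2 swap velocities; positions: p0=-6 p1=12 p2=12 p3=21; velocities now: v0=-2 v1=1 v2=2 v3=1
Advance to t=5 (no further collisions before then); velocities: v0=-2 v1=1 v2=2 v3=1; positions = -8 13 14 22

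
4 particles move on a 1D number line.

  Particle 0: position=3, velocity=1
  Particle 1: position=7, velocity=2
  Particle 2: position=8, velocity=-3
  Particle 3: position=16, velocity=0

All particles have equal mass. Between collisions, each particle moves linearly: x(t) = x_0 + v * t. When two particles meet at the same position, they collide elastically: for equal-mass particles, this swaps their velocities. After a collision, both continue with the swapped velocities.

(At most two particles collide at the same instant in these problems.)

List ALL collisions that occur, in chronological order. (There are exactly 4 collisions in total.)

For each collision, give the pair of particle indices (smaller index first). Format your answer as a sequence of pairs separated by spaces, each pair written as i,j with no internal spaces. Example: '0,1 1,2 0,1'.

Collision at t=1/5: particles 1 and 2 swap velocities; positions: p0=16/5 p1=37/5 p2=37/5 p3=16; velocities now: v0=1 v1=-3 v2=2 v3=0
Collision at t=5/4: particles 0 and 1 swap velocities; positions: p0=17/4 p1=17/4 p2=19/2 p3=16; velocities now: v0=-3 v1=1 v2=2 v3=0
Collision at t=9/2: particles 2 and 3 swap velocities; positions: p0=-11/2 p1=15/2 p2=16 p3=16; velocities now: v0=-3 v1=1 v2=0 v3=2
Collision at t=13: particles 1 and 2 swap velocities; positions: p0=-31 p1=16 p2=16 p3=33; velocities now: v0=-3 v1=0 v2=1 v3=2

Answer: 1,2 0,1 2,3 1,2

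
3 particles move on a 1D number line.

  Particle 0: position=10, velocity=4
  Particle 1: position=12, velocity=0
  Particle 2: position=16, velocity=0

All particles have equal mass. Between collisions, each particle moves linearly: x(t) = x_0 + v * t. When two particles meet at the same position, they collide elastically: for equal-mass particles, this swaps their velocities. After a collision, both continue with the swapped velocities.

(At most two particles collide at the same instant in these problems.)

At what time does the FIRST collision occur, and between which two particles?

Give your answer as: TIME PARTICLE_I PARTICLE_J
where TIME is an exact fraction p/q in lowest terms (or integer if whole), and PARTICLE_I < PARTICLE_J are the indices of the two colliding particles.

Answer: 1/2 0 1

Derivation:
Pair (0,1): pos 10,12 vel 4,0 -> gap=2, closing at 4/unit, collide at t=1/2
Pair (1,2): pos 12,16 vel 0,0 -> not approaching (rel speed 0 <= 0)
Earliest collision: t=1/2 between 0 and 1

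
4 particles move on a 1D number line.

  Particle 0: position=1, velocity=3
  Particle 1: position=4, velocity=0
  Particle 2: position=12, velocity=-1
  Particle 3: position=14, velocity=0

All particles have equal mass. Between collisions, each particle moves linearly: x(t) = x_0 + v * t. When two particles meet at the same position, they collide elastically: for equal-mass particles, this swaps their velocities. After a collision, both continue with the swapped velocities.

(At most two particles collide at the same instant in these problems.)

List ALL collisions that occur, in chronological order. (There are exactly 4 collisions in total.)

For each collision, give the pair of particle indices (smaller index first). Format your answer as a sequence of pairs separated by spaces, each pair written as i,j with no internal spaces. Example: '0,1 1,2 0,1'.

Collision at t=1: particles 0 and 1 swap velocities; positions: p0=4 p1=4 p2=11 p3=14; velocities now: v0=0 v1=3 v2=-1 v3=0
Collision at t=11/4: particles 1 and 2 swap velocities; positions: p0=4 p1=37/4 p2=37/4 p3=14; velocities now: v0=0 v1=-1 v2=3 v3=0
Collision at t=13/3: particles 2 and 3 swap velocities; positions: p0=4 p1=23/3 p2=14 p3=14; velocities now: v0=0 v1=-1 v2=0 v3=3
Collision at t=8: particles 0 and 1 swap velocities; positions: p0=4 p1=4 p2=14 p3=25; velocities now: v0=-1 v1=0 v2=0 v3=3

Answer: 0,1 1,2 2,3 0,1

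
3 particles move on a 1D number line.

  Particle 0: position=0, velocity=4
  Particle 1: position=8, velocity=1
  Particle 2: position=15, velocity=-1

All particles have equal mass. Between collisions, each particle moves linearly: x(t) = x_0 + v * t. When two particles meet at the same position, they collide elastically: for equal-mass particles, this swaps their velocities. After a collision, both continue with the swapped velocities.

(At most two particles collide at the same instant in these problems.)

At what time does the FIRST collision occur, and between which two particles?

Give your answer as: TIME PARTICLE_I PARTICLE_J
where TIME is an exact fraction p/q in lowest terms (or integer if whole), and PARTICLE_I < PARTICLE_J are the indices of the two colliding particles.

Answer: 8/3 0 1

Derivation:
Pair (0,1): pos 0,8 vel 4,1 -> gap=8, closing at 3/unit, collide at t=8/3
Pair (1,2): pos 8,15 vel 1,-1 -> gap=7, closing at 2/unit, collide at t=7/2
Earliest collision: t=8/3 between 0 and 1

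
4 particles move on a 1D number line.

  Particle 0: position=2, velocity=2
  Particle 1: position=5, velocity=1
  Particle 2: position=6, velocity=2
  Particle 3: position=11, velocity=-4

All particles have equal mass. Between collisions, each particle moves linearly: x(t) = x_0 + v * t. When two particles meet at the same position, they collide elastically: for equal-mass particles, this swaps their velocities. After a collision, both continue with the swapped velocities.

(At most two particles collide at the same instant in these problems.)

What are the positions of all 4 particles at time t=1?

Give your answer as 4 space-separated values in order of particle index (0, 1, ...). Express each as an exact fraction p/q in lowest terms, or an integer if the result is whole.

Collision at t=5/6: particles 2 and 3 swap velocities; positions: p0=11/3 p1=35/6 p2=23/3 p3=23/3; velocities now: v0=2 v1=1 v2=-4 v3=2
Advance to t=1 (no further collisions before then); velocities: v0=2 v1=1 v2=-4 v3=2; positions = 4 6 7 8

Answer: 4 6 7 8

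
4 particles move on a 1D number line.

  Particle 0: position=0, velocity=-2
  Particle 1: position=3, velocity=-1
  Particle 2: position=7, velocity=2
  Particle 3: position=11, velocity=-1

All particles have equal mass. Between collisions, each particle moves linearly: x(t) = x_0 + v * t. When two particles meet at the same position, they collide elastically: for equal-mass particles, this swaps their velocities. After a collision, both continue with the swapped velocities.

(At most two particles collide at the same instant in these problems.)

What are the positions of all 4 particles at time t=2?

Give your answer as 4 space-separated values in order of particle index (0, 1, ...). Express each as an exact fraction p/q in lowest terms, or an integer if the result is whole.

Collision at t=4/3: particles 2 and 3 swap velocities; positions: p0=-8/3 p1=5/3 p2=29/3 p3=29/3; velocities now: v0=-2 v1=-1 v2=-1 v3=2
Advance to t=2 (no further collisions before then); velocities: v0=-2 v1=-1 v2=-1 v3=2; positions = -4 1 9 11

Answer: -4 1 9 11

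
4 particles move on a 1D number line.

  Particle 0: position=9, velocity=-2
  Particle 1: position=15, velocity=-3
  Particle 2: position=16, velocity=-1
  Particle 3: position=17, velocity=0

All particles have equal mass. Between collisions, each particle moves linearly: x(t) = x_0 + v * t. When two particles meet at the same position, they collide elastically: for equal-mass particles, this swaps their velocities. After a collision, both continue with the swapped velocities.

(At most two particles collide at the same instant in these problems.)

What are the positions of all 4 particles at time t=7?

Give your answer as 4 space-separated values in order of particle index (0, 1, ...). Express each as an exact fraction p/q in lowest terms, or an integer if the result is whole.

Collision at t=6: particles 0 and 1 swap velocities; positions: p0=-3 p1=-3 p2=10 p3=17; velocities now: v0=-3 v1=-2 v2=-1 v3=0
Advance to t=7 (no further collisions before then); velocities: v0=-3 v1=-2 v2=-1 v3=0; positions = -6 -5 9 17

Answer: -6 -5 9 17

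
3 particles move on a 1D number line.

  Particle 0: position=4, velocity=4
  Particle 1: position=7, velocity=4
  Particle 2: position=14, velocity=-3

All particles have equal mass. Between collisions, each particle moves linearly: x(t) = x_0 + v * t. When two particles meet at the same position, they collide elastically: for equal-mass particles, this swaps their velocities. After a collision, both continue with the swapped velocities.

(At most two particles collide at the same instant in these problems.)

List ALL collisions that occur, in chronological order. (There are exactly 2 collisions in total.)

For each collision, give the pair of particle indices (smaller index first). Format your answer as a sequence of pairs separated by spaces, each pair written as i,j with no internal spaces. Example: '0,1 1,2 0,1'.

Answer: 1,2 0,1

Derivation:
Collision at t=1: particles 1 and 2 swap velocities; positions: p0=8 p1=11 p2=11; velocities now: v0=4 v1=-3 v2=4
Collision at t=10/7: particles 0 and 1 swap velocities; positions: p0=68/7 p1=68/7 p2=89/7; velocities now: v0=-3 v1=4 v2=4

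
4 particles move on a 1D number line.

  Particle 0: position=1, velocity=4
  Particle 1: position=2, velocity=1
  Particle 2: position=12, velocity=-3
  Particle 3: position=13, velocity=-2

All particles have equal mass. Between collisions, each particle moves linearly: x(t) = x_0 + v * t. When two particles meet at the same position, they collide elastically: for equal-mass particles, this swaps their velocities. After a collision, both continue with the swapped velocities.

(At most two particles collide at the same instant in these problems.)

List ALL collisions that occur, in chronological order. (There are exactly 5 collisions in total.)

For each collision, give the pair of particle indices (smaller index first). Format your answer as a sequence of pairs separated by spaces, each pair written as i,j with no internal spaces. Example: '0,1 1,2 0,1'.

Collision at t=1/3: particles 0 and 1 swap velocities; positions: p0=7/3 p1=7/3 p2=11 p3=37/3; velocities now: v0=1 v1=4 v2=-3 v3=-2
Collision at t=11/7: particles 1 and 2 swap velocities; positions: p0=25/7 p1=51/7 p2=51/7 p3=69/7; velocities now: v0=1 v1=-3 v2=4 v3=-2
Collision at t=2: particles 2 and 3 swap velocities; positions: p0=4 p1=6 p2=9 p3=9; velocities now: v0=1 v1=-3 v2=-2 v3=4
Collision at t=5/2: particles 0 and 1 swap velocities; positions: p0=9/2 p1=9/2 p2=8 p3=11; velocities now: v0=-3 v1=1 v2=-2 v3=4
Collision at t=11/3: particles 1 and 2 swap velocities; positions: p0=1 p1=17/3 p2=17/3 p3=47/3; velocities now: v0=-3 v1=-2 v2=1 v3=4

Answer: 0,1 1,2 2,3 0,1 1,2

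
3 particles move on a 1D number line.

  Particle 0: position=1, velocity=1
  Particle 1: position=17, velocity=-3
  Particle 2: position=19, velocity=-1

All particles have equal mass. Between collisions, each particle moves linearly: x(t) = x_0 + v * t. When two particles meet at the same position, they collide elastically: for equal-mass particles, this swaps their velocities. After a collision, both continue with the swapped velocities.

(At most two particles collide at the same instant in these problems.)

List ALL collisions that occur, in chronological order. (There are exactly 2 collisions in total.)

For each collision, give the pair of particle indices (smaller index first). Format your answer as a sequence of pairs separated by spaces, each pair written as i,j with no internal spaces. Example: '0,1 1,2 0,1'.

Collision at t=4: particles 0 and 1 swap velocities; positions: p0=5 p1=5 p2=15; velocities now: v0=-3 v1=1 v2=-1
Collision at t=9: particles 1 and 2 swap velocities; positions: p0=-10 p1=10 p2=10; velocities now: v0=-3 v1=-1 v2=1

Answer: 0,1 1,2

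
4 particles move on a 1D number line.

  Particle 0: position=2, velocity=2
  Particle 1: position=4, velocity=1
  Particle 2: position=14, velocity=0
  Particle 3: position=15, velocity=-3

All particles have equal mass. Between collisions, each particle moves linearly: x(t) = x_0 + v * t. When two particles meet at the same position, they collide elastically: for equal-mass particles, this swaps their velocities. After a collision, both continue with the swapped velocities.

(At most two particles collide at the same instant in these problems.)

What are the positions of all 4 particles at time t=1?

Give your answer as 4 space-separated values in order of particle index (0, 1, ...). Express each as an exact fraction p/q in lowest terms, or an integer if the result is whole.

Collision at t=1/3: particles 2 and 3 swap velocities; positions: p0=8/3 p1=13/3 p2=14 p3=14; velocities now: v0=2 v1=1 v2=-3 v3=0
Advance to t=1 (no further collisions before then); velocities: v0=2 v1=1 v2=-3 v3=0; positions = 4 5 12 14

Answer: 4 5 12 14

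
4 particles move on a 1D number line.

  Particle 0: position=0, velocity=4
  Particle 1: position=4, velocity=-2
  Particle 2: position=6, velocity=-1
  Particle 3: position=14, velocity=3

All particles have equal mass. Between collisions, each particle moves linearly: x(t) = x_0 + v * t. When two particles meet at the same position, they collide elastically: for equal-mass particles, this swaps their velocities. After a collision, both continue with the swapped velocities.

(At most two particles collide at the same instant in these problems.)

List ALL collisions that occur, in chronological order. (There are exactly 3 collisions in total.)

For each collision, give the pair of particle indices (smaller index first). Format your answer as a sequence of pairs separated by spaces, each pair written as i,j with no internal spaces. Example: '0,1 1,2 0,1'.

Answer: 0,1 1,2 2,3

Derivation:
Collision at t=2/3: particles 0 and 1 swap velocities; positions: p0=8/3 p1=8/3 p2=16/3 p3=16; velocities now: v0=-2 v1=4 v2=-1 v3=3
Collision at t=6/5: particles 1 and 2 swap velocities; positions: p0=8/5 p1=24/5 p2=24/5 p3=88/5; velocities now: v0=-2 v1=-1 v2=4 v3=3
Collision at t=14: particles 2 and 3 swap velocities; positions: p0=-24 p1=-8 p2=56 p3=56; velocities now: v0=-2 v1=-1 v2=3 v3=4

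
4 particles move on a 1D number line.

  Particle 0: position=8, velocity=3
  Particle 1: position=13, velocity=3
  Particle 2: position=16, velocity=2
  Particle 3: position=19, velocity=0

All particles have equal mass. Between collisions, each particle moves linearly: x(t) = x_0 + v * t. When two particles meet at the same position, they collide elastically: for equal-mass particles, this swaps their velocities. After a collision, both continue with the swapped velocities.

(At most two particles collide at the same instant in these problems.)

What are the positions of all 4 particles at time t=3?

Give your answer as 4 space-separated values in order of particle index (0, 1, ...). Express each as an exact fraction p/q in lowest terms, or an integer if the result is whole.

Answer: 17 19 22 22

Derivation:
Collision at t=3/2: particles 2 and 3 swap velocities; positions: p0=25/2 p1=35/2 p2=19 p3=19; velocities now: v0=3 v1=3 v2=0 v3=2
Collision at t=2: particles 1 and 2 swap velocities; positions: p0=14 p1=19 p2=19 p3=20; velocities now: v0=3 v1=0 v2=3 v3=2
Collision at t=3: particles 2 and 3 swap velocities; positions: p0=17 p1=19 p2=22 p3=22; velocities now: v0=3 v1=0 v2=2 v3=3
Advance to t=3 (no further collisions before then); velocities: v0=3 v1=0 v2=2 v3=3; positions = 17 19 22 22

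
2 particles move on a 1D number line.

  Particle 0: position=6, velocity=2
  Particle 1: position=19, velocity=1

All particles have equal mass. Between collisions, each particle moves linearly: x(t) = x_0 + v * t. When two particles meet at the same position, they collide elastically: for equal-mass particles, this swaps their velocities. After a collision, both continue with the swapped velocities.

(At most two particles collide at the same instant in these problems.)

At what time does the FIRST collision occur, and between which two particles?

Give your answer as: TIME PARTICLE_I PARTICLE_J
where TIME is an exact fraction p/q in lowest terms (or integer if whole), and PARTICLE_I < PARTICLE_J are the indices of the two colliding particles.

Pair (0,1): pos 6,19 vel 2,1 -> gap=13, closing at 1/unit, collide at t=13
Earliest collision: t=13 between 0 and 1

Answer: 13 0 1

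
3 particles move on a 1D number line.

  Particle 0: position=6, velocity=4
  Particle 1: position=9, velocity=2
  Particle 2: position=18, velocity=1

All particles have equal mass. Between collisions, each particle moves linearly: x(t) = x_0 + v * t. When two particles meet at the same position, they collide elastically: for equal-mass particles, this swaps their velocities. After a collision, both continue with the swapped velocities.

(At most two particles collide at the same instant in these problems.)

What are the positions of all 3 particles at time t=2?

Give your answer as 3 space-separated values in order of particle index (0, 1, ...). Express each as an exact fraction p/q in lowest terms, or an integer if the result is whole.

Answer: 13 14 20

Derivation:
Collision at t=3/2: particles 0 and 1 swap velocities; positions: p0=12 p1=12 p2=39/2; velocities now: v0=2 v1=4 v2=1
Advance to t=2 (no further collisions before then); velocities: v0=2 v1=4 v2=1; positions = 13 14 20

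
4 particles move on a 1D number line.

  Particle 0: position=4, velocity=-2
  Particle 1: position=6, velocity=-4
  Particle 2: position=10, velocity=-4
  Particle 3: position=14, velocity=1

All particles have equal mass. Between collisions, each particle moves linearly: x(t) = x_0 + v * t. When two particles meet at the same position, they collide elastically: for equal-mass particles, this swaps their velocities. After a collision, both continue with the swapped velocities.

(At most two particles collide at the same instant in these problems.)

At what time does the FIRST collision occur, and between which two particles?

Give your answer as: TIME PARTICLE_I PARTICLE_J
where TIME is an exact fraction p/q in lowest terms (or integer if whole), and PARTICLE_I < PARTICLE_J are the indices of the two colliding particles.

Pair (0,1): pos 4,6 vel -2,-4 -> gap=2, closing at 2/unit, collide at t=1
Pair (1,2): pos 6,10 vel -4,-4 -> not approaching (rel speed 0 <= 0)
Pair (2,3): pos 10,14 vel -4,1 -> not approaching (rel speed -5 <= 0)
Earliest collision: t=1 between 0 and 1

Answer: 1 0 1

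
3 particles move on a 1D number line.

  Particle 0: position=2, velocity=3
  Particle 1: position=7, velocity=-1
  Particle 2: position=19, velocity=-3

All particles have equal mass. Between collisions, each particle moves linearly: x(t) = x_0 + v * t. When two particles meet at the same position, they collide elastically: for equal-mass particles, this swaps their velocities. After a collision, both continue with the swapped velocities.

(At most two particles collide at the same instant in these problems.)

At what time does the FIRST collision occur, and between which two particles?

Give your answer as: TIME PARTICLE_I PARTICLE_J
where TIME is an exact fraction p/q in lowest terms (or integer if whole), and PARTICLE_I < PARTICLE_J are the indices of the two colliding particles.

Pair (0,1): pos 2,7 vel 3,-1 -> gap=5, closing at 4/unit, collide at t=5/4
Pair (1,2): pos 7,19 vel -1,-3 -> gap=12, closing at 2/unit, collide at t=6
Earliest collision: t=5/4 between 0 and 1

Answer: 5/4 0 1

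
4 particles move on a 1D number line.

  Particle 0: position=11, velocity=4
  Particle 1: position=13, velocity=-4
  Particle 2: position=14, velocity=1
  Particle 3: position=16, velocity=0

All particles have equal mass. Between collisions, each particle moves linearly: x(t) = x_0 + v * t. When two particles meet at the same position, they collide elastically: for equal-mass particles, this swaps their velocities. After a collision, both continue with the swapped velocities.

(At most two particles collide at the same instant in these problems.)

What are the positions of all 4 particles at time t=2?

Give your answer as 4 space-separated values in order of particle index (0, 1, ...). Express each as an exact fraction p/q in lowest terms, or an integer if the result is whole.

Collision at t=1/4: particles 0 and 1 swap velocities; positions: p0=12 p1=12 p2=57/4 p3=16; velocities now: v0=-4 v1=4 v2=1 v3=0
Collision at t=1: particles 1 and 2 swap velocities; positions: p0=9 p1=15 p2=15 p3=16; velocities now: v0=-4 v1=1 v2=4 v3=0
Collision at t=5/4: particles 2 and 3 swap velocities; positions: p0=8 p1=61/4 p2=16 p3=16; velocities now: v0=-4 v1=1 v2=0 v3=4
Collision at t=2: particles 1 and 2 swap velocities; positions: p0=5 p1=16 p2=16 p3=19; velocities now: v0=-4 v1=0 v2=1 v3=4
Advance to t=2 (no further collisions before then); velocities: v0=-4 v1=0 v2=1 v3=4; positions = 5 16 16 19

Answer: 5 16 16 19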